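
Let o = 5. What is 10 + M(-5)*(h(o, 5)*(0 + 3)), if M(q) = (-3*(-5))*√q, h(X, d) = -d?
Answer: 10 - 225*I*√5 ≈ 10.0 - 503.12*I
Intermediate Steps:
M(q) = 15*√q
10 + M(-5)*(h(o, 5)*(0 + 3)) = 10 + (15*√(-5))*((-1*5)*(0 + 3)) = 10 + (15*(I*√5))*(-5*3) = 10 + (15*I*√5)*(-15) = 10 - 225*I*√5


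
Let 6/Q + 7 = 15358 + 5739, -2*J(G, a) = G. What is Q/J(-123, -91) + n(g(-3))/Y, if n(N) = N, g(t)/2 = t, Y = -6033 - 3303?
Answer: 435457/672728820 ≈ 0.00064730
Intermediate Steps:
J(G, a) = -G/2
Y = -9336
g(t) = 2*t
Q = 1/3515 (Q = 6/(-7 + (15358 + 5739)) = 6/(-7 + 21097) = 6/21090 = 6*(1/21090) = 1/3515 ≈ 0.00028449)
Q/J(-123, -91) + n(g(-3))/Y = 1/(3515*((-½*(-123)))) + (2*(-3))/(-9336) = 1/(3515*(123/2)) - 6*(-1/9336) = (1/3515)*(2/123) + 1/1556 = 2/432345 + 1/1556 = 435457/672728820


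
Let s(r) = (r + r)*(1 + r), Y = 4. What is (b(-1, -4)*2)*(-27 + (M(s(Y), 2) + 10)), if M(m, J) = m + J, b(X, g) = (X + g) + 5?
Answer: 0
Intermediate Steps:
s(r) = 2*r*(1 + r) (s(r) = (2*r)*(1 + r) = 2*r*(1 + r))
b(X, g) = 5 + X + g
M(m, J) = J + m
(b(-1, -4)*2)*(-27 + (M(s(Y), 2) + 10)) = ((5 - 1 - 4)*2)*(-27 + ((2 + 2*4*(1 + 4)) + 10)) = (0*2)*(-27 + ((2 + 2*4*5) + 10)) = 0*(-27 + ((2 + 40) + 10)) = 0*(-27 + (42 + 10)) = 0*(-27 + 52) = 0*25 = 0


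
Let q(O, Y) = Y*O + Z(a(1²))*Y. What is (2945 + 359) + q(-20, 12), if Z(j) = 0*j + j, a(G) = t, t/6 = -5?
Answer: 2704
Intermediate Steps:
t = -30 (t = 6*(-5) = -30)
a(G) = -30
Z(j) = j (Z(j) = 0 + j = j)
q(O, Y) = -30*Y + O*Y (q(O, Y) = Y*O - 30*Y = O*Y - 30*Y = -30*Y + O*Y)
(2945 + 359) + q(-20, 12) = (2945 + 359) + 12*(-30 - 20) = 3304 + 12*(-50) = 3304 - 600 = 2704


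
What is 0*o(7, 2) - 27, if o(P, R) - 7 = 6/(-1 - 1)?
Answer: -27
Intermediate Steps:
o(P, R) = 4 (o(P, R) = 7 + 6/(-1 - 1) = 7 + 6/(-2) = 7 + 6*(-½) = 7 - 3 = 4)
0*o(7, 2) - 27 = 0*4 - 27 = 0 - 27 = -27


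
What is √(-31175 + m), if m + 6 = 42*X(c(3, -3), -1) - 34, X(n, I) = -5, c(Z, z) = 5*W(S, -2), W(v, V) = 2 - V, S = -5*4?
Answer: 5*I*√1257 ≈ 177.27*I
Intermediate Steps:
S = -20
c(Z, z) = 20 (c(Z, z) = 5*(2 - 1*(-2)) = 5*(2 + 2) = 5*4 = 20)
m = -250 (m = -6 + (42*(-5) - 34) = -6 + (-210 - 34) = -6 - 244 = -250)
√(-31175 + m) = √(-31175 - 250) = √(-31425) = 5*I*√1257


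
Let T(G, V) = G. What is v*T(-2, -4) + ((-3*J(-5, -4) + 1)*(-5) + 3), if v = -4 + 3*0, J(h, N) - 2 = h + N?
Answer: -99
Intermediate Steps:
J(h, N) = 2 + N + h (J(h, N) = 2 + (h + N) = 2 + (N + h) = 2 + N + h)
v = -4 (v = -4 + 0 = -4)
v*T(-2, -4) + ((-3*J(-5, -4) + 1)*(-5) + 3) = -4*(-2) + ((-3*(2 - 4 - 5) + 1)*(-5) + 3) = 8 + ((-3*(-7) + 1)*(-5) + 3) = 8 + ((21 + 1)*(-5) + 3) = 8 + (22*(-5) + 3) = 8 + (-110 + 3) = 8 - 107 = -99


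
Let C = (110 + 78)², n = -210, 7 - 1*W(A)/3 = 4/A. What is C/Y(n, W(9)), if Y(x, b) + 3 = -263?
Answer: -17672/133 ≈ -132.87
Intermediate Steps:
W(A) = 21 - 12/A
Y(x, b) = -266 (Y(x, b) = -3 - 263 = -266)
C = 35344 (C = 188² = 35344)
C/Y(n, W(9)) = 35344/(-266) = 35344*(-1/266) = -17672/133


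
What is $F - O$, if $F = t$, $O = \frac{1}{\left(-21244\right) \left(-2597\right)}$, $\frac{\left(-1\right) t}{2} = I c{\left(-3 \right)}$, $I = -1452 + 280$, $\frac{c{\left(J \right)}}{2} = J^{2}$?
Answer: $\frac{2327760824255}{55170668} \approx 42192.0$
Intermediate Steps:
$c{\left(J \right)} = 2 J^{2}$
$I = -1172$
$t = 42192$ ($t = - 2 \left(- 1172 \cdot 2 \left(-3\right)^{2}\right) = - 2 \left(- 1172 \cdot 2 \cdot 9\right) = - 2 \left(\left(-1172\right) 18\right) = \left(-2\right) \left(-21096\right) = 42192$)
$O = \frac{1}{55170668}$ ($O = \left(- \frac{1}{21244}\right) \left(- \frac{1}{2597}\right) = \frac{1}{55170668} \approx 1.8126 \cdot 10^{-8}$)
$F = 42192$
$F - O = 42192 - \frac{1}{55170668} = \frac{2327760824255}{55170668}$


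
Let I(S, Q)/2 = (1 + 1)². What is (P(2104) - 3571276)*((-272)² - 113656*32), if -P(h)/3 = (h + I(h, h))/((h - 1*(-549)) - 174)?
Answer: 31544020786616320/2479 ≈ 1.2724e+13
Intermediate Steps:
I(S, Q) = 8 (I(S, Q) = 2*(1 + 1)² = 2*2² = 2*4 = 8)
P(h) = -3*(8 + h)/(375 + h) (P(h) = -3*(h + 8)/((h - 1*(-549)) - 174) = -3*(8 + h)/((h + 549) - 174) = -3*(8 + h)/((549 + h) - 174) = -3*(8 + h)/(375 + h))
(P(2104) - 3571276)*((-272)² - 113656*32) = (3*(-8 - 1*2104)/(375 + 2104) - 3571276)*((-272)² - 113656*32) = (3*(-8 - 2104)/2479 - 3571276)*(73984 - 3636992) = (3*(1/2479)*(-2112) - 3571276)*(-3563008) = (-6336/2479 - 3571276)*(-3563008) = -8853199540/2479*(-3563008) = 31544020786616320/2479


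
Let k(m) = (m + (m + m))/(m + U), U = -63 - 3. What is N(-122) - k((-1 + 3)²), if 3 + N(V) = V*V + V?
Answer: 457535/31 ≈ 14759.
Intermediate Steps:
U = -66
N(V) = -3 + V + V² (N(V) = -3 + (V*V + V) = -3 + (V² + V) = -3 + (V + V²) = -3 + V + V²)
k(m) = 3*m/(-66 + m) (k(m) = (m + (m + m))/(m - 66) = (m + 2*m)/(-66 + m) = (3*m)/(-66 + m) = 3*m/(-66 + m))
N(-122) - k((-1 + 3)²) = (-3 - 122 + (-122)²) - 3*(-1 + 3)²/(-66 + (-1 + 3)²) = (-3 - 122 + 14884) - 3*2²/(-66 + 2²) = 14759 - 3*4/(-66 + 4) = 14759 - 3*4/(-62) = 14759 - 3*4*(-1)/62 = 14759 - 1*(-6/31) = 14759 + 6/31 = 457535/31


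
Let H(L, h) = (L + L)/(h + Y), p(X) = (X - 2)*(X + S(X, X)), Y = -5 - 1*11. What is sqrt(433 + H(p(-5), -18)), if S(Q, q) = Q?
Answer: sqrt(123947)/17 ≈ 20.709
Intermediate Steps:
Y = -16 (Y = -5 - 11 = -16)
p(X) = 2*X*(-2 + X) (p(X) = (X - 2)*(X + X) = (-2 + X)*(2*X) = 2*X*(-2 + X))
H(L, h) = 2*L/(-16 + h) (H(L, h) = (L + L)/(h - 16) = (2*L)/(-16 + h) = 2*L/(-16 + h))
sqrt(433 + H(p(-5), -18)) = sqrt(433 + 2*(2*(-5)*(-2 - 5))/(-16 - 18)) = sqrt(433 + 2*(2*(-5)*(-7))/(-34)) = sqrt(433 + 2*70*(-1/34)) = sqrt(433 - 70/17) = sqrt(7291/17) = sqrt(123947)/17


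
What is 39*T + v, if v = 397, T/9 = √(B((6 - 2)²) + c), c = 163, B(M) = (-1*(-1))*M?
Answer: 397 + 351*√179 ≈ 5093.1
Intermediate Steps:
B(M) = M (B(M) = 1*M = M)
T = 9*√179 (T = 9*√((6 - 2)² + 163) = 9*√(4² + 163) = 9*√(16 + 163) = 9*√179 ≈ 120.41)
39*T + v = 39*(9*√179) + 397 = 351*√179 + 397 = 397 + 351*√179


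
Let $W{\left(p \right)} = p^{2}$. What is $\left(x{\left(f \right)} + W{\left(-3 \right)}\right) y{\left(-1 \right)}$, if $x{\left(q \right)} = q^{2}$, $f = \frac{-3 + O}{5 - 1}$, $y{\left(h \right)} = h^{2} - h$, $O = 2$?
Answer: $\frac{145}{8} \approx 18.125$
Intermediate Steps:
$f = - \frac{1}{4}$ ($f = \frac{-3 + 2}{5 - 1} = - \frac{1}{4} \approx -0.25$)
$\left(x{\left(f \right)} + W{\left(-3 \right)}\right) y{\left(-1 \right)} = \left(\left(- \frac{1}{4}\right)^{2} + \left(-3\right)^{2}\right) \left(- (-1 - 1)\right) = \left(\frac{1}{16} + 9\right) \left(\left(-1\right) \left(-2\right)\right) = \frac{145}{16} \cdot 2 = \frac{145}{8}$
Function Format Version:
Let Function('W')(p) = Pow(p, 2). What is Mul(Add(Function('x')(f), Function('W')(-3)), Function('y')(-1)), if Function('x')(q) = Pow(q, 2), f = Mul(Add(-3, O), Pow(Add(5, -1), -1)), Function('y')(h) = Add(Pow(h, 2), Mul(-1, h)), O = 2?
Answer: Rational(145, 8) ≈ 18.125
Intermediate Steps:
f = Rational(-1, 4) (f = Mul(Add(-3, 2), Pow(Add(5, -1), -1)) = Mul(-1, Pow(4, -1)) = Mul(-1, Rational(1, 4)) = Rational(-1, 4) ≈ -0.25000)
Mul(Add(Function('x')(f), Function('W')(-3)), Function('y')(-1)) = Mul(Add(Pow(Rational(-1, 4), 2), Pow(-3, 2)), Mul(-1, Add(-1, -1))) = Mul(Add(Rational(1, 16), 9), Mul(-1, -2)) = Mul(Rational(145, 16), 2) = Rational(145, 8)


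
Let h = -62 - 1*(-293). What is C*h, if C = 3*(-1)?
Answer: -693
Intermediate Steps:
h = 231 (h = -62 + 293 = 231)
C = -3
C*h = -3*231 = -693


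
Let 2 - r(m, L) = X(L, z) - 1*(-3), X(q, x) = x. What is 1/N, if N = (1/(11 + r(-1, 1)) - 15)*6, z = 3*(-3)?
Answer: -19/1704 ≈ -0.011150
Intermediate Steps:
z = -9
r(m, L) = 8 (r(m, L) = 2 - (-9 - 1*(-3)) = 2 - (-9 + 3) = 2 - 1*(-6) = 2 + 6 = 8)
N = -1704/19 (N = (1/(11 + 8) - 15)*6 = (1/19 - 15)*6 = -284/19*6 = -1704/19 ≈ -89.684)
1/N = 1/(-1704/19) = -19/1704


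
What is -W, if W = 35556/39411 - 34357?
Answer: 451336057/13137 ≈ 34356.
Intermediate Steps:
W = -451336057/13137 (W = 35556*(1/39411) - 34357 = 11852/13137 - 34357 = -451336057/13137 ≈ -34356.)
-W = -1*(-451336057/13137) = 451336057/13137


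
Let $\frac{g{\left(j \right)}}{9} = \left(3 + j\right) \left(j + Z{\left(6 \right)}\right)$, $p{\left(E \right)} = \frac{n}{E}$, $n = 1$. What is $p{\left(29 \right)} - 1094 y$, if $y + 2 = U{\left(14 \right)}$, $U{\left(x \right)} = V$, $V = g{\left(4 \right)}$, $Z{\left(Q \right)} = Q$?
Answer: $- \frac{19923927}{29} \approx -6.8703 \cdot 10^{5}$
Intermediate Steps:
$p{\left(E \right)} = \frac{1}{E}$ ($p{\left(E \right)} = 1 \frac{1}{E} = \frac{1}{E}$)
$g{\left(j \right)} = 9 \left(3 + j\right) \left(6 + j\right)$ ($g{\left(j \right)} = 9 \left(3 + j\right) \left(j + 6\right) = 9 \left(3 + j\right) \left(6 + j\right)$)
$V = 630$ ($V = 162 + 9 \cdot 4^{2} + 81 \cdot 4 = 162 + 9 \cdot 16 + 324 = 162 + 144 + 324 = 630$)
$U{\left(x \right)} = 630$
$y = 628$ ($y = -2 + 630 = 628$)
$p{\left(29 \right)} - 1094 y = \frac{1}{29} - 687032 = - \frac{19923927}{29}$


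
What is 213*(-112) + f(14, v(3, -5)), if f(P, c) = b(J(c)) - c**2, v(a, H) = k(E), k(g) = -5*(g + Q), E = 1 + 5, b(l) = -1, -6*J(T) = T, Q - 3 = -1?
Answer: -25457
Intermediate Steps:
Q = 2 (Q = 3 - 1 = 2)
J(T) = -T/6
E = 6
k(g) = -10 - 5*g (k(g) = -5*(g + 2) = -5*(2 + g) = -10 - 5*g)
v(a, H) = -40 (v(a, H) = -10 - 5*6 = -10 - 30 = -40)
f(P, c) = -1 - c**2
213*(-112) + f(14, v(3, -5)) = 213*(-112) + (-1 - 1*(-40)**2) = -23856 + (-1 - 1*1600) = -23856 + (-1 - 1600) = -23856 - 1601 = -25457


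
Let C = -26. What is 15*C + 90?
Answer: -300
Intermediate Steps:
15*C + 90 = 15*(-26) + 90 = -390 + 90 = -300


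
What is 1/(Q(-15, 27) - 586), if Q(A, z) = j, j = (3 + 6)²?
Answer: -1/505 ≈ -0.0019802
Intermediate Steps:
j = 81 (j = 9² = 81)
Q(A, z) = 81
1/(Q(-15, 27) - 586) = 1/(81 - 586) = 1/(-505) = -1/505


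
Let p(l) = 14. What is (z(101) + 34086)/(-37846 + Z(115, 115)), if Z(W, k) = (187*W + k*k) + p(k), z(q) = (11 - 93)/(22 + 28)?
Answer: -852109/77550 ≈ -10.988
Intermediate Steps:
z(q) = -41/25 (z(q) = -82/50 = -82*1/50 = -41/25)
Z(W, k) = 14 + k**2 + 187*W (Z(W, k) = (187*W + k*k) + 14 = (187*W + k**2) + 14 = (k**2 + 187*W) + 14 = 14 + k**2 + 187*W)
(z(101) + 34086)/(-37846 + Z(115, 115)) = (-41/25 + 34086)/(-37846 + (14 + 115**2 + 187*115)) = 852109/(25*(-37846 + (14 + 13225 + 21505))) = 852109/(25*(-37846 + 34744)) = (852109/25)/(-3102) = (852109/25)*(-1/3102) = -852109/77550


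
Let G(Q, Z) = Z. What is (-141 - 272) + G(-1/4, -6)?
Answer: -419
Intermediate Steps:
(-141 - 272) + G(-1/4, -6) = (-141 - 272) - 6 = -413 - 6 = -419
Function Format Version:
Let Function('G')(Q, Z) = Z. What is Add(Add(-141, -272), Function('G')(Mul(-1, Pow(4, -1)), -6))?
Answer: -419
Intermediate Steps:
Add(Add(-141, -272), Function('G')(Mul(-1, Pow(4, -1)), -6)) = Add(Add(-141, -272), -6) = Add(-413, -6) = -419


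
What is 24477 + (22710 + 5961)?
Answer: 53148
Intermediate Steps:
24477 + (22710 + 5961) = 24477 + 28671 = 53148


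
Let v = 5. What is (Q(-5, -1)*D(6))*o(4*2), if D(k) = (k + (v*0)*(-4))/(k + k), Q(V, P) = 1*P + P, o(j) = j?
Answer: -8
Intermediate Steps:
Q(V, P) = 2*P (Q(V, P) = P + P = 2*P)
D(k) = 1/2 (D(k) = (k + (5*0)*(-4))/(k + k) = (k + 0*(-4))/((2*k)) = (k + 0)*(1/(2*k)) = k*(1/(2*k)) = 1/2)
(Q(-5, -1)*D(6))*o(4*2) = ((2*(-1))*(1/2))*(4*2) = -2*1/2*8 = -1*8 = -8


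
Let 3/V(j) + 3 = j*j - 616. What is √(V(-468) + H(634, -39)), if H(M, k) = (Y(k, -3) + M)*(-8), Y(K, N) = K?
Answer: I*√5198038985/1045 ≈ 68.993*I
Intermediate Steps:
V(j) = 3/(-619 + j²) (V(j) = 3/(-3 + (j*j - 616)) = 3/(-3 + (j² - 616)) = 3/(-3 + (-616 + j²)) = 3/(-619 + j²))
H(M, k) = -8*M - 8*k (H(M, k) = (k + M)*(-8) = (M + k)*(-8) = -8*M - 8*k)
√(V(-468) + H(634, -39)) = √(3/(-619 + (-468)²) + (-8*634 - 8*(-39))) = √(3/(-619 + 219024) + (-5072 + 312)) = √(3/218405 - 4760) = √(-1039607797/218405) = I*√5198038985/1045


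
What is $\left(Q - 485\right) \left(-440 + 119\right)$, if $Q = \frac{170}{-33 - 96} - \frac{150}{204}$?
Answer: $\frac{228575005}{1462} \approx 1.5634 \cdot 10^{5}$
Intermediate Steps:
$Q = - \frac{9005}{4386}$ ($Q = \frac{170}{-129} - \frac{25}{34} = 170 \left(- \frac{1}{129}\right) - \frac{25}{34} = - \frac{170}{129} - \frac{25}{34} = - \frac{9005}{4386} \approx -2.0531$)
$\left(Q - 485\right) \left(-440 + 119\right) = \left(- \frac{9005}{4386} - 485\right) \left(-440 + 119\right) = \left(- \frac{2136215}{4386}\right) \left(-321\right) = \frac{228575005}{1462}$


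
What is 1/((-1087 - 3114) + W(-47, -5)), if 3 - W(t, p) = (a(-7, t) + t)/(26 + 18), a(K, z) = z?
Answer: -22/92309 ≈ -0.00023833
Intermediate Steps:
W(t, p) = 3 - t/22 (W(t, p) = 3 - (t + t)/(26 + 18) = 3 - 2*t/44 = 3 - t/22)
1/((-1087 - 3114) + W(-47, -5)) = 1/((-1087 - 3114) + (3 - 1/22*(-47))) = 1/(-4201 + (3 + 47/22)) = 1/(-4201 + 113/22) = 1/(-92309/22) = -22/92309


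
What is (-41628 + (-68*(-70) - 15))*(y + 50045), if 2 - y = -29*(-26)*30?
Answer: -1011590041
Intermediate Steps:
y = -22618 (y = 2 - (-29*(-26))*30 = 2 - 754*30 = 2 - 1*22620 = 2 - 22620 = -22618)
(-41628 + (-68*(-70) - 15))*(y + 50045) = (-41628 + (-68*(-70) - 15))*(-22618 + 50045) = (-41628 + (4760 - 15))*27427 = (-41628 + 4745)*27427 = -36883*27427 = -1011590041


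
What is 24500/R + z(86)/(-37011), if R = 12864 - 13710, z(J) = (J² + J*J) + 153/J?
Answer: -13176418865/448795386 ≈ -29.360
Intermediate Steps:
z(J) = 2*J² + 153/J (z(J) = (J² + J²) + 153/J = 2*J² + 153/J)
R = -846
24500/R + z(86)/(-37011) = 24500/(-846) + ((153 + 2*86³)/86)/(-37011) = 24500*(-1/846) + ((153 + 2*636056)/86)*(-1/37011) = -12250/423 + ((153 + 1272112)/86)*(-1/37011) = -12250/423 + ((1/86)*1272265)*(-1/37011) = -12250/423 + (1272265/86)*(-1/37011) = -12250/423 - 1272265/3182946 = -13176418865/448795386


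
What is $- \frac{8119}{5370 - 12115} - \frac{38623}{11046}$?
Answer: $- \frac{170829661}{74505270} \approx -2.2929$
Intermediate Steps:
$- \frac{8119}{5370 - 12115} - \frac{38623}{11046} = - \frac{8119}{-6745} - \frac{38623}{11046} = \left(-8119\right) \left(- \frac{1}{6745}\right) - \frac{38623}{11046} = \frac{8119}{6745} - \frac{38623}{11046} = - \frac{170829661}{74505270}$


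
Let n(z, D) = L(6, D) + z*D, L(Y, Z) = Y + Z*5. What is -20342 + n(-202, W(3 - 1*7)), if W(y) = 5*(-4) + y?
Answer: -15608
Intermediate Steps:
L(Y, Z) = Y + 5*Z
W(y) = -20 + y
n(z, D) = 6 + 5*D + D*z (n(z, D) = (6 + 5*D) + z*D = (6 + 5*D) + D*z = 6 + 5*D + D*z)
-20342 + n(-202, W(3 - 1*7)) = -20342 + (6 + 5*(-20 + (3 - 1*7)) + (-20 + (3 - 1*7))*(-202)) = -20342 + (6 + 5*(-20 + (3 - 7)) + (-20 + (3 - 7))*(-202)) = -20342 + (6 + 5*(-20 - 4) + (-20 - 4)*(-202)) = -20342 + (6 + 5*(-24) - 24*(-202)) = -20342 + (6 - 120 + 4848) = -20342 + 4734 = -15608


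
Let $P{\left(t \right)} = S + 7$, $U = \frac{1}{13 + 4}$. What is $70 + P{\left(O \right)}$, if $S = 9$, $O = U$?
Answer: $86$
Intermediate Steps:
$U = \frac{1}{17} \approx 0.058824$
$O = \frac{1}{17} \approx 0.058824$
$P{\left(t \right)} = 16$ ($P{\left(t \right)} = 9 + 7 = 16$)
$70 + P{\left(O \right)} = 70 + 16 = 86$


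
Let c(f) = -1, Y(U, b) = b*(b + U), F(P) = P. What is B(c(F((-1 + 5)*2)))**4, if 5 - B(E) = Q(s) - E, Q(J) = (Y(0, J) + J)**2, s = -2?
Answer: 0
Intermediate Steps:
Y(U, b) = b*(U + b)
Q(J) = (J + J**2)**2 (Q(J) = (J*(0 + J) + J)**2 = (J*J + J)**2 = (J**2 + J)**2 = (J + J**2)**2)
B(E) = 1 + E (B(E) = 5 - ((-2)**2*(1 - 2)**2 - E) = 5 - (4*(-1)**2 - E) = 5 - (4*1 - E) = 5 - (4 - E) = 5 + (-4 + E) = 1 + E)
B(c(F((-1 + 5)*2)))**4 = (1 - 1)**4 = 0**4 = 0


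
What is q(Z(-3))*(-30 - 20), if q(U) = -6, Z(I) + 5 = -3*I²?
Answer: 300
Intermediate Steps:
Z(I) = -5 - 3*I²
q(Z(-3))*(-30 - 20) = -6*(-30 - 20) = -6*(-50) = 300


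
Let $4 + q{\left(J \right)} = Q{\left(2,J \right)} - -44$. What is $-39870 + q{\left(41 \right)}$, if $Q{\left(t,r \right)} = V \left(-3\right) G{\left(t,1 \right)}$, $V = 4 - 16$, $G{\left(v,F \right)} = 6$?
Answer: $-39614$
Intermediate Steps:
$V = -12$ ($V = 4 - 16 = -12$)
$Q{\left(t,r \right)} = 216$ ($Q{\left(t,r \right)} = \left(-12\right) \left(-3\right) 6 = 36 \cdot 6 = 216$)
$q{\left(J \right)} = 256$ ($q{\left(J \right)} = -4 + \left(216 - -44\right) = -4 + \left(216 + 44\right) = -4 + 260 = 256$)
$-39870 + q{\left(41 \right)} = -39870 + 256 = -39614$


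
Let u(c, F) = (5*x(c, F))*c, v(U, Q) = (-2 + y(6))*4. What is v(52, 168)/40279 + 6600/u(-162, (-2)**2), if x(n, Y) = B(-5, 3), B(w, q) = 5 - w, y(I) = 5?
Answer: -885814/1087533 ≈ -0.81452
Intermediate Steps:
x(n, Y) = 10 (x(n, Y) = 5 - 1*(-5) = 5 + 5 = 10)
v(U, Q) = 12 (v(U, Q) = (-2 + 5)*4 = 3*4 = 12)
u(c, F) = 50*c (u(c, F) = (5*10)*c = 50*c)
v(52, 168)/40279 + 6600/u(-162, (-2)**2) = 12/40279 + 6600/((50*(-162))) = 12*(1/40279) + 6600/(-8100) = 12/40279 + 6600*(-1/8100) = 12/40279 - 22/27 = -885814/1087533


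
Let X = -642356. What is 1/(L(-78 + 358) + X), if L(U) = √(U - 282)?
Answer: -321178/206310615369 - I*√2/412621230738 ≈ -1.5568e-6 - 3.4274e-12*I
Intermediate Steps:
L(U) = √(-282 + U)
1/(L(-78 + 358) + X) = 1/(√(-282 + (-78 + 358)) - 642356) = 1/(√(-282 + 280) - 642356) = 1/(√(-2) - 642356) = 1/(I*√2 - 642356) = 1/(-642356 + I*√2)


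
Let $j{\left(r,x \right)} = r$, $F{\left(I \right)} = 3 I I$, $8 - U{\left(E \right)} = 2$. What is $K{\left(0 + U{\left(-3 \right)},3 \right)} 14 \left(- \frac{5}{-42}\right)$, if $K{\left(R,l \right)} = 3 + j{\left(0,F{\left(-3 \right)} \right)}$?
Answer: $5$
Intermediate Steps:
$U{\left(E \right)} = 6$ ($U{\left(E \right)} = 8 - 2 = 6$)
$F{\left(I \right)} = 3 I^{2}$
$K{\left(R,l \right)} = 3$ ($K{\left(R,l \right)} = 3 + 0 = 3$)
$K{\left(0 + U{\left(-3 \right)},3 \right)} 14 \left(- \frac{5}{-42}\right) = 3 \cdot 14 \left(- \frac{5}{-42}\right) = 42 \left(\left(-5\right) \left(- \frac{1}{42}\right)\right) = 42 \cdot \frac{5}{42} = 5$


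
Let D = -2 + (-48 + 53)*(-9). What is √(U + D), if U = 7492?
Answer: √7445 ≈ 86.284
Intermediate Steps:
D = -47 (D = -2 + 5*(-9) = -2 - 45 = -47)
√(U + D) = √(7492 - 47) = √7445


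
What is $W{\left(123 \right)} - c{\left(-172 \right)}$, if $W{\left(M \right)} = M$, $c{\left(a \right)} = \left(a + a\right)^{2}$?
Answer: $-118213$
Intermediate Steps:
$c{\left(a \right)} = 4 a^{2}$ ($c{\left(a \right)} = \left(2 a\right)^{2} = 4 a^{2}$)
$W{\left(123 \right)} - c{\left(-172 \right)} = 123 - 4 \left(-172\right)^{2} = 123 - 4 \cdot 29584 = 123 - 118336 = -118213$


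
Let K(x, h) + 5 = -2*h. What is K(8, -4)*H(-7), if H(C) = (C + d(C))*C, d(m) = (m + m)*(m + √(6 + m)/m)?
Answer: -1911 - 42*I ≈ -1911.0 - 42.0*I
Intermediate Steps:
d(m) = 2*m*(m + √(6 + m)/m) (d(m) = (2*m)*(m + √(6 + m)/m) = 2*m*(m + √(6 + m)/m))
K(x, h) = -5 - 2*h
H(C) = C*(C + 2*C² + 2*√(6 + C)) (H(C) = (C + (2*C² + 2*√(6 + C)))*C = (C + 2*C² + 2*√(6 + C))*C = C*(C + 2*C² + 2*√(6 + C)))
K(8, -4)*H(-7) = (-5 - 2*(-4))*(-7*(-7 + 2*(-7)² + 2*√(6 - 7))) = (-5 + 8)*(-7*(-7 + 2*49 + 2*√(-1))) = 3*(-7*(-7 + 98 + 2*I)) = 3*(-7*(91 + 2*I)) = 3*(-637 - 14*I) = -1911 - 42*I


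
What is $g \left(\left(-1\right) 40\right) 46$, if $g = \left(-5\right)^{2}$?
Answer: $-46000$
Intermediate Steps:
$g = 25$
$g \left(\left(-1\right) 40\right) 46 = 25 \left(\left(-1\right) 40\right) 46 = 25 \left(-40\right) 46 = \left(-1000\right) 46 = -46000$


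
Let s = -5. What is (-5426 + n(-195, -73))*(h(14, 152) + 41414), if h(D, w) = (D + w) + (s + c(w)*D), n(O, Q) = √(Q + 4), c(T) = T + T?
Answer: -248679006 + 45831*I*√69 ≈ -2.4868e+8 + 3.807e+5*I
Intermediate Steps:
c(T) = 2*T
n(O, Q) = √(4 + Q)
h(D, w) = -5 + D + w + 2*D*w (h(D, w) = (D + w) + (-5 + (2*w)*D) = (D + w) + (-5 + 2*D*w) = -5 + D + w + 2*D*w)
(-5426 + n(-195, -73))*(h(14, 152) + 41414) = (-5426 + √(4 - 73))*((-5 + 14 + 152 + 2*14*152) + 41414) = (-5426 + √(-69))*((-5 + 14 + 152 + 4256) + 41414) = (-5426 + I*√69)*(4417 + 41414) = (-5426 + I*√69)*45831 = -248679006 + 45831*I*√69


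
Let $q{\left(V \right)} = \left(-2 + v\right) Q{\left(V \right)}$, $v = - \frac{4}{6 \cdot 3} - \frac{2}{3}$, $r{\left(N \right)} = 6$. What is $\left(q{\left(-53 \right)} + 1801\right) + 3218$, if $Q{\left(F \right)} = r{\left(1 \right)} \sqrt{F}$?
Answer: $5019 - \frac{52 i \sqrt{53}}{3} \approx 5019.0 - 126.19 i$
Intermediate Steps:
$v = - \frac{8}{9}$ ($v = - \frac{4}{18} - \frac{2}{3} = \left(-4\right) \frac{1}{18} - \frac{2}{3} = - \frac{2}{9} - \frac{2}{3} = - \frac{8}{9} \approx -0.88889$)
$Q{\left(F \right)} = 6 \sqrt{F}$
$q{\left(V \right)} = - \frac{52 \sqrt{V}}{3}$ ($q{\left(V \right)} = \left(-2 - \frac{8}{9}\right) 6 \sqrt{V} = - \frac{26 \cdot 6 \sqrt{V}}{9} = - \frac{52 \sqrt{V}}{3}$)
$\left(q{\left(-53 \right)} + 1801\right) + 3218 = \left(- \frac{52 \sqrt{-53}}{3} + 1801\right) + 3218 = \left(- \frac{52 i \sqrt{53}}{3} + 1801\right) + 3218 = \left(1801 - \frac{52 i \sqrt{53}}{3}\right) + 3218 = 5019 - \frac{52 i \sqrt{53}}{3}$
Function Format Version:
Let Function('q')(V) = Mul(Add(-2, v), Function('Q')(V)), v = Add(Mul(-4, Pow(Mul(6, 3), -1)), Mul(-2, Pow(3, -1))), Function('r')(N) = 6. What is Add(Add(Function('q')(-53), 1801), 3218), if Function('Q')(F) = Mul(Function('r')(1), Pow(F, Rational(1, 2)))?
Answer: Add(5019, Mul(Rational(-52, 3), I, Pow(53, Rational(1, 2)))) ≈ Add(5019.0, Mul(-126.19, I))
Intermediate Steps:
v = Rational(-8, 9) (v = Add(Mul(-4, Pow(18, -1)), Mul(-2, Rational(1, 3))) = Add(Mul(-4, Rational(1, 18)), Rational(-2, 3)) = Add(Rational(-2, 9), Rational(-2, 3)) = Rational(-8, 9) ≈ -0.88889)
Function('Q')(F) = Mul(6, Pow(F, Rational(1, 2)))
Function('q')(V) = Mul(Rational(-52, 3), Pow(V, Rational(1, 2))) (Function('q')(V) = Mul(Add(-2, Rational(-8, 9)), Mul(6, Pow(V, Rational(1, 2)))) = Mul(Rational(-26, 9), Mul(6, Pow(V, Rational(1, 2)))) = Mul(Rational(-52, 3), Pow(V, Rational(1, 2))))
Add(Add(Function('q')(-53), 1801), 3218) = Add(Add(Mul(Rational(-52, 3), Pow(-53, Rational(1, 2))), 1801), 3218) = Add(Add(Mul(Rational(-52, 3), Mul(I, Pow(53, Rational(1, 2)))), 1801), 3218) = Add(Add(Mul(Rational(-52, 3), I, Pow(53, Rational(1, 2))), 1801), 3218) = Add(Add(1801, Mul(Rational(-52, 3), I, Pow(53, Rational(1, 2)))), 3218) = Add(5019, Mul(Rational(-52, 3), I, Pow(53, Rational(1, 2))))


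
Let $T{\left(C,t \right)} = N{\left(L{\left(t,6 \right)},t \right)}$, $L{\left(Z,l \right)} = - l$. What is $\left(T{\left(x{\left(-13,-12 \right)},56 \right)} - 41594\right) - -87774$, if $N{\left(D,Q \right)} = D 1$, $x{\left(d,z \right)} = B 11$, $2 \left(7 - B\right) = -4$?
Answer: $46174$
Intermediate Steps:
$B = 9$ ($B = 7 - -2 = 7 + 2 = 9$)
$x{\left(d,z \right)} = 99$ ($x{\left(d,z \right)} = 9 \cdot 11 = 99$)
$N{\left(D,Q \right)} = D$
$T{\left(C,t \right)} = -6$ ($T{\left(C,t \right)} = \left(-1\right) 6 = -6$)
$\left(T{\left(x{\left(-13,-12 \right)},56 \right)} - 41594\right) - -87774 = \left(-6 - 41594\right) - -87774 = \left(-6 - 41594\right) + 87774 = -41600 + 87774 = 46174$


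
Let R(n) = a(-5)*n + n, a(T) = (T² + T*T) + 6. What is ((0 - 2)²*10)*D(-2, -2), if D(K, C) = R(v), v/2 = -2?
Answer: -9120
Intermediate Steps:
v = -4 (v = 2*(-2) = -4)
a(T) = 6 + 2*T² (a(T) = (T² + T²) + 6 = 2*T² + 6 = 6 + 2*T²)
R(n) = 57*n (R(n) = (6 + 2*(-5)²)*n + n = (6 + 2*25)*n + n = (6 + 50)*n + n = 56*n + n = 57*n)
D(K, C) = -228 (D(K, C) = 57*(-4) = -228)
((0 - 2)²*10)*D(-2, -2) = ((0 - 2)²*10)*(-228) = ((-2)²*10)*(-228) = (4*10)*(-228) = 40*(-228) = -9120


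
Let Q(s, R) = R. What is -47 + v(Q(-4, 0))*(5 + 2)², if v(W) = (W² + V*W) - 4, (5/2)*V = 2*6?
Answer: -243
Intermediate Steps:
V = 24/5 (V = 2*(2*6)/5 = (⅖)*12 = 24/5 ≈ 4.8000)
v(W) = -4 + W² + 24*W/5 (v(W) = (W² + 24*W/5) - 4 = -4 + W² + 24*W/5)
-47 + v(Q(-4, 0))*(5 + 2)² = -47 + (-4 + 0² + (24/5)*0)*(5 + 2)² = -47 + (-4 + 0 + 0)*7² = -47 - 4*49 = -47 - 196 = -243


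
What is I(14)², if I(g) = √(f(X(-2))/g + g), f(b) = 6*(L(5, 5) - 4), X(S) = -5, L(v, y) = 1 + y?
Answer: 104/7 ≈ 14.857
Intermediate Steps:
f(b) = 12 (f(b) = 6*((1 + 5) - 4) = 6*(6 - 4) = 6*2 = 12)
I(g) = √(g + 12/g) (I(g) = √(12/g + g) = √(g + 12/g))
I(14)² = (√(14 + 12/14))² = (√(14 + 12*(1/14)))² = (√(14 + 6/7))² = (√(104/7))² = (2*√182/7)² = 104/7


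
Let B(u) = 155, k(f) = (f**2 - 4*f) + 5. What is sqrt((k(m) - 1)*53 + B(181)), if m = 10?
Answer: sqrt(3547) ≈ 59.557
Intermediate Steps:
k(f) = 5 + f**2 - 4*f
sqrt((k(m) - 1)*53 + B(181)) = sqrt(((5 + 10**2 - 4*10) - 1)*53 + 155) = sqrt(((5 + 100 - 40) - 1)*53 + 155) = sqrt((65 - 1)*53 + 155) = sqrt(64*53 + 155) = sqrt(3392 + 155) = sqrt(3547)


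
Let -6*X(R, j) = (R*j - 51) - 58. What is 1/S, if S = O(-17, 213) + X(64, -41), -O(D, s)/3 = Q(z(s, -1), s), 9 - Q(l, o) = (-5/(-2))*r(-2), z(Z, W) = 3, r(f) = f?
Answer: 2/827 ≈ 0.0024184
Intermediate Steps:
Q(l, o) = 14 (Q(l, o) = 9 - (-5/(-2))*(-2) = 9 - (-5*(-½))*(-2) = 9 - 5*(-2)/2 = 9 - 1*(-5) = 9 + 5 = 14)
O(D, s) = -42 (O(D, s) = -3*14 = -42)
X(R, j) = 109/6 - R*j/6 (X(R, j) = -((R*j - 51) - 58)/6 = -((-51 + R*j) - 58)/6 = -(-109 + R*j)/6 = 109/6 - R*j/6)
S = 827/2 (S = -42 + (109/6 - ⅙*64*(-41)) = -42 + (109/6 + 1312/3) = -42 + 911/2 = 827/2 ≈ 413.50)
1/S = 1/(827/2) = 2/827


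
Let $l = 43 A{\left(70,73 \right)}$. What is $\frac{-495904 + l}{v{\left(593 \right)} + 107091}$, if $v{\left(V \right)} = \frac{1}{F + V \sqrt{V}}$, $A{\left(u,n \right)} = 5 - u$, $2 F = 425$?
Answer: $- \frac{44537054076417686877}{9563920637603546939} + \frac{1182914028 \sqrt{593}}{9563920637603546939} \approx -4.6568$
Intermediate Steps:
$F = \frac{425}{2}$ ($F = \frac{1}{2} \cdot 425 = \frac{425}{2} \approx 212.5$)
$v{\left(V \right)} = \frac{1}{\frac{425}{2} + V^{\frac{3}{2}}}$ ($v{\left(V \right)} = \frac{1}{\frac{425}{2} + V \sqrt{V}} = \frac{1}{\frac{425}{2} + V^{\frac{3}{2}}}$)
$l = -2795$ ($l = 43 \left(5 - 70\right) = 43 \left(-65\right) = -2795$)
$\frac{-495904 + l}{v{\left(593 \right)} + 107091} = \frac{-495904 - 2795}{\frac{2}{425 + 2 \cdot 593^{\frac{3}{2}}} + 107091} = - \frac{498699}{\frac{2}{425 + 2 \cdot 593 \sqrt{593}} + 107091} = - \frac{498699}{\frac{2}{425 + 1186 \sqrt{593}} + 107091} = - \frac{498699}{107091 + \frac{2}{425 + 1186 \sqrt{593}}}$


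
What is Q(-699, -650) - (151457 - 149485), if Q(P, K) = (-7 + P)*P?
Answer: 491522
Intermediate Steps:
Q(P, K) = P*(-7 + P)
Q(-699, -650) - (151457 - 149485) = -699*(-7 - 699) - (151457 - 149485) = -699*(-706) - 1*1972 = 493494 - 1972 = 491522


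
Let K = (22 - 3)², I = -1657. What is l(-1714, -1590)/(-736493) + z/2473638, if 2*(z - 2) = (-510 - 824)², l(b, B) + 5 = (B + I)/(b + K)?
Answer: 49258458531228/136939916543639 ≈ 0.35971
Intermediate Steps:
K = 361 (K = 19² = 361)
l(b, B) = -5 + (-1657 + B)/(361 + b) (l(b, B) = -5 + (B - 1657)/(b + 361) = -5 + (-1657 + B)/(361 + b))
z = 889780 (z = 2 + (-510 - 824)²/2 = 2 + (½)*(-1334)² = 2 + (½)*1779556 = 2 + 889778 = 889780)
l(-1714, -1590)/(-736493) + z/2473638 = ((-3462 - 1590 - 5*(-1714))/(361 - 1714))/(-736493) + 889780/2473638 = ((-3462 - 1590 + 8570)/(-1353))*(-1/736493) + 889780*(1/2473638) = -1/1353*3518*(-1/736493) + 444890/1236819 = -3518/1353*(-1/736493) + 444890/1236819 = 3518/996475029 + 444890/1236819 = 49258458531228/136939916543639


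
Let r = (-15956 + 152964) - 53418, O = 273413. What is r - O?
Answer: -189823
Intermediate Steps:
r = 83590 (r = 137008 - 53418 = 83590)
r - O = 83590 - 1*273413 = 83590 - 273413 = -189823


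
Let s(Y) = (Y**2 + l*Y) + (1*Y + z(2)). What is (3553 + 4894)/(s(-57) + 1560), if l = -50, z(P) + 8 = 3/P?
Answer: 16894/15191 ≈ 1.1121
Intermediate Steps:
z(P) = -8 + 3/P
s(Y) = -13/2 + Y**2 - 49*Y (s(Y) = (Y**2 - 50*Y) + (1*Y + (-8 + 3/2)) = (Y**2 - 50*Y) + (Y + (-8 + 3*(1/2))) = (Y**2 - 50*Y) + (Y + (-8 + 3/2)) = (Y**2 - 50*Y) + (Y - 13/2) = (Y**2 - 50*Y) + (-13/2 + Y) = -13/2 + Y**2 - 49*Y)
(3553 + 4894)/(s(-57) + 1560) = (3553 + 4894)/((-13/2 + (-57)**2 - 49*(-57)) + 1560) = 8447/((-13/2 + 3249 + 2793) + 1560) = 8447/(12071/2 + 1560) = 8447/(15191/2) = 8447*(2/15191) = 16894/15191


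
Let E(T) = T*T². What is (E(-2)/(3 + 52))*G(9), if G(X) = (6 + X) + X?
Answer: -192/55 ≈ -3.4909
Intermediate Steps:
G(X) = 6 + 2*X
E(T) = T³
(E(-2)/(3 + 52))*G(9) = ((-2)³/(3 + 52))*(6 + 2*9) = (-8/55)*(6 + 18) = -8*1/55*24 = -8/55*24 = -192/55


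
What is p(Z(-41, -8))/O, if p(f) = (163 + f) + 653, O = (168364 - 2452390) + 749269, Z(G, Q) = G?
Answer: -775/1534757 ≈ -0.00050497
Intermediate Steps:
O = -1534757 (O = -2284026 + 749269 = -1534757)
p(f) = 816 + f
p(Z(-41, -8))/O = (816 - 41)/(-1534757) = 775*(-1/1534757) = -775/1534757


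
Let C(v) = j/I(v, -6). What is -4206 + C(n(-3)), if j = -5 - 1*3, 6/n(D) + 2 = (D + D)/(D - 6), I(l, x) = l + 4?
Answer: -4190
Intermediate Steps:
I(l, x) = 4 + l
n(D) = 6/(-2 + 2*D/(-6 + D)) (n(D) = 6/(-2 + (D + D)/(D - 6)) = 6/(-2 + (2*D)/(-6 + D)) = 6/(-2 + 2*D/(-6 + D)))
j = -8 (j = -5 - 3 = -8)
C(v) = -8/(4 + v)
-4206 + C(n(-3)) = -4206 - 8/(4 + (-3 + (½)*(-3))) = -4206 - 8/(4 + (-3 - 3/2)) = -4206 - 8/(4 - 9/2) = -4206 - 8/(-½) = -4206 - 8*(-2) = -4206 + 16 = -4190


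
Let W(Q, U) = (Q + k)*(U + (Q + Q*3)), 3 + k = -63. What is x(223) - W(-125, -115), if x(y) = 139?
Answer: -117326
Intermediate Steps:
k = -66 (k = -3 - 63 = -66)
W(Q, U) = (-66 + Q)*(U + 4*Q) (W(Q, U) = (Q - 66)*(U + (Q + Q*3)) = (-66 + Q)*(U + (Q + 3*Q)) = (-66 + Q)*(U + 4*Q))
x(223) - W(-125, -115) = 139 - (-264*(-125) - 66*(-115) + 4*(-125)² - 125*(-115)) = 139 - (33000 + 7590 + 4*15625 + 14375) = 139 - (33000 + 7590 + 62500 + 14375) = 139 - 1*117465 = 139 - 117465 = -117326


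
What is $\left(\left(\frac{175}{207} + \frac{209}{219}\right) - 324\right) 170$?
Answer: $- \frac{827690560}{15111} \approx -54774.0$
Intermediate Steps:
$\left(\left(\frac{175}{207} + \frac{209}{219}\right) - 324\right) 170 = \left(\frac{27196}{15111} - 324\right) 170 = \left(- \frac{4868768}{15111}\right) 170 = - \frac{827690560}{15111}$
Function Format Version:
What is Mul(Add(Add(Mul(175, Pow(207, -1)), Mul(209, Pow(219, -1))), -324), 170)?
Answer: Rational(-827690560, 15111) ≈ -54774.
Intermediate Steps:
Mul(Add(Add(Mul(175, Pow(207, -1)), Mul(209, Pow(219, -1))), -324), 170) = Mul(Add(Add(Mul(175, Rational(1, 207)), Mul(209, Rational(1, 219))), -324), 170) = Mul(Add(Add(Rational(175, 207), Rational(209, 219)), -324), 170) = Mul(Add(Rational(27196, 15111), -324), 170) = Mul(Rational(-4868768, 15111), 170) = Rational(-827690560, 15111)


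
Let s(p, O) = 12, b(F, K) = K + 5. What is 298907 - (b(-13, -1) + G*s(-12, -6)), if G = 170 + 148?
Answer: 295087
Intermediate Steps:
b(F, K) = 5 + K
G = 318
298907 - (b(-13, -1) + G*s(-12, -6)) = 298907 - ((5 - 1) + 318*12) = 298907 - (4 + 3816) = 298907 - 1*3820 = 298907 - 3820 = 295087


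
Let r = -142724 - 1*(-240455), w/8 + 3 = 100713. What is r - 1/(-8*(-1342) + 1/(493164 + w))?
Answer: 1362799098140391/13944389185 ≈ 97731.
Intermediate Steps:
w = 805680 (w = -24 + 8*100713 = -24 + 805704 = 805680)
r = 97731 (r = -142724 + 240455 = 97731)
r - 1/(-8*(-1342) + 1/(493164 + w)) = 97731 - 1/(-8*(-1342) + 1/(493164 + 805680)) = 97731 - 1/(10736 + 1/1298844) = 97731 - 1/13944389185/1298844 = 97731 - 1*1298844/13944389185 = 97731 - 1298844/13944389185 = 1362799098140391/13944389185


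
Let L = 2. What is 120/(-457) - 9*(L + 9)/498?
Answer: -35001/75862 ≈ -0.46138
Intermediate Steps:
120/(-457) - 9*(L + 9)/498 = 120/(-457) - 9*(2 + 9)/498 = 120*(-1/457) - 9*11*(1/498) = -120/457 - 99*1/498 = -120/457 - 33/166 = -35001/75862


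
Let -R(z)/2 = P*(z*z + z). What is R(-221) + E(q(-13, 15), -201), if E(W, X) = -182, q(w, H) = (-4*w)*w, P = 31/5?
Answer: -603070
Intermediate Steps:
P = 31/5 (P = 31*(1/5) = 31/5 ≈ 6.2000)
q(w, H) = -4*w**2
R(z) = -62*z/5 - 62*z**2/5 (R(z) = -62*(z*z + z)/5 = -62*(z**2 + z)/5 = -62*(z + z**2)/5 = -2*(31*z/5 + 31*z**2/5) = -62*z/5 - 62*z**2/5)
R(-221) + E(q(-13, 15), -201) = -62/5*(-221)*(1 - 221) - 182 = -62/5*(-221)*(-220) - 182 = -602888 - 182 = -603070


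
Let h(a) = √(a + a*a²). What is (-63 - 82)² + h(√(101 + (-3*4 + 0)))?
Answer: 21025 + 3*√10*89^(¼) ≈ 21054.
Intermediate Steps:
h(a) = √(a + a³)
(-63 - 82)² + h(√(101 + (-3*4 + 0))) = (-63 - 82)² + √(√(101 + (-3*4 + 0)) + (√(101 + (-3*4 + 0)))³) = (-145)² + √(√(101 + (-12 + 0)) + (√(101 + (-12 + 0)))³) = 21025 + √(√(101 - 12) + (√(101 - 12))³) = 21025 + √(√89 + (√89)³) = 21025 + √(√89 + 89*√89) = 21025 + √(90*√89) = 21025 + 3*√10*89^(¼)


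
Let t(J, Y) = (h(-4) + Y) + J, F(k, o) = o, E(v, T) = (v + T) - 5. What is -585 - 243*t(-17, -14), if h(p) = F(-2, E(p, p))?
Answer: 10107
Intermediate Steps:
E(v, T) = -5 + T + v (E(v, T) = (T + v) - 5 = -5 + T + v)
h(p) = -5 + 2*p (h(p) = -5 + p + p = -5 + 2*p)
t(J, Y) = -13 + J + Y (t(J, Y) = ((-5 + 2*(-4)) + Y) + J = ((-5 - 8) + Y) + J = (-13 + Y) + J = -13 + J + Y)
-585 - 243*t(-17, -14) = -585 - 243*(-13 - 17 - 14) = -585 - 243*(-44) = -585 + 10692 = 10107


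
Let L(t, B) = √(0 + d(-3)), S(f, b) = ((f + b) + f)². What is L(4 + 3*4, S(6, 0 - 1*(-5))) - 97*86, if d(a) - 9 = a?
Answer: -8342 + √6 ≈ -8339.5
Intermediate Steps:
d(a) = 9 + a
S(f, b) = (b + 2*f)² (S(f, b) = ((b + f) + f)² = (b + 2*f)²)
L(t, B) = √6 (L(t, B) = √(0 + (9 - 3)) = √(0 + 6) = √6)
L(4 + 3*4, S(6, 0 - 1*(-5))) - 97*86 = √6 - 97*86 = √6 - 8342 = -8342 + √6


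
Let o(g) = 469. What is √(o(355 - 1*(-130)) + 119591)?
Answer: 6*√3335 ≈ 346.50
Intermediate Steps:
√(o(355 - 1*(-130)) + 119591) = √(469 + 119591) = √120060 = 6*√3335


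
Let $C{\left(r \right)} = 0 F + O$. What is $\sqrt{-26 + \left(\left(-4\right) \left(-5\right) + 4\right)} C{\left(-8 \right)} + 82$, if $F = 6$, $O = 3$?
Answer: $82 + 3 i \sqrt{2} \approx 82.0 + 4.2426 i$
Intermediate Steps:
$C{\left(r \right)} = 3$ ($C{\left(r \right)} = 0 \cdot 6 + 3 = 0 + 3 = 3$)
$\sqrt{-26 + \left(\left(-4\right) \left(-5\right) + 4\right)} C{\left(-8 \right)} + 82 = \sqrt{-26 + \left(\left(-4\right) \left(-5\right) + 4\right)} 3 + 82 = \sqrt{-26 + \left(20 + 4\right)} 3 + 82 = \sqrt{-26 + 24} \cdot 3 + 82 = \sqrt{-2} \cdot 3 + 82 = i \sqrt{2} \cdot 3 + 82 = 3 i \sqrt{2} + 82 = 82 + 3 i \sqrt{2}$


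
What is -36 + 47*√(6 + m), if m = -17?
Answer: -36 + 47*I*√11 ≈ -36.0 + 155.88*I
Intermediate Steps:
-36 + 47*√(6 + m) = -36 + 47*√(6 - 17) = -36 + 47*√(-11) = -36 + 47*(I*√11) = -36 + 47*I*√11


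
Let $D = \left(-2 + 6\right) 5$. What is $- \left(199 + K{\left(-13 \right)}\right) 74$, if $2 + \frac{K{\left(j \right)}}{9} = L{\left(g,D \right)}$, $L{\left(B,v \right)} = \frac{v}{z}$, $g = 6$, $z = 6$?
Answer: $-15614$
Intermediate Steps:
$D = 20$ ($D = 4 \cdot 5 = 20$)
$L{\left(B,v \right)} = \frac{v}{6}$
$K{\left(j \right)} = 12$ ($K{\left(j \right)} = -18 + 9 \cdot \frac{1}{6} \cdot 20 = -18 + 9 \cdot \frac{10}{3} = -18 + 30 = 12$)
$- \left(199 + K{\left(-13 \right)}\right) 74 = - \left(199 + 12\right) 74 = - 211 \cdot 74 = \left(-1\right) 15614 = -15614$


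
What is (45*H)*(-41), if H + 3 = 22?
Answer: -35055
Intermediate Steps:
H = 19 (H = -3 + 22 = 19)
(45*H)*(-41) = (45*19)*(-41) = 855*(-41) = -35055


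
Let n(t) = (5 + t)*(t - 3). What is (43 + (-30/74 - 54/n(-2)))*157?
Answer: 1341722/185 ≈ 7252.6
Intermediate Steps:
n(t) = (-3 + t)*(5 + t) (n(t) = (5 + t)*(-3 + t) = (-3 + t)*(5 + t))
(43 + (-30/74 - 54/n(-2)))*157 = (43 + (-30/74 - 54/(-15 + (-2)² + 2*(-2))))*157 = (43 + (-30*1/74 - 54/(-15 + 4 - 4)))*157 = (43 + (-15/37 - 54/(-15)))*157 = (43 + (-15/37 - 54*(-1/15)))*157 = (43 + (-15/37 + 18/5))*157 = (43 + 591/185)*157 = (8546/185)*157 = 1341722/185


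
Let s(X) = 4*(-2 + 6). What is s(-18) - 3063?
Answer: -3047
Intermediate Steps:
s(X) = 16 (s(X) = 4*4 = 16)
s(-18) - 3063 = 16 - 3063 = -3047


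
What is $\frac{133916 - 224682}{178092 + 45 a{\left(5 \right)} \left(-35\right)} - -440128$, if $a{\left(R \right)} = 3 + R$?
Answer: $\frac{36418786105}{82746} \approx 4.4013 \cdot 10^{5}$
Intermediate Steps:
$\frac{133916 - 224682}{178092 + 45 a{\left(5 \right)} \left(-35\right)} - -440128 = \frac{133916 - 224682}{178092 + 45 \left(3 + 5\right) \left(-35\right)} - -440128 = - \frac{90766}{178092 + 45 \cdot 8 \left(-35\right)} + 440128 = - \frac{90766}{178092 + 360 \left(-35\right)} + 440128 = - \frac{90766}{178092 - 12600} + 440128 = - \frac{90766}{165492} + 440128 = \left(-90766\right) \frac{1}{165492} + 440128 = - \frac{45383}{82746} + 440128 = \frac{36418786105}{82746}$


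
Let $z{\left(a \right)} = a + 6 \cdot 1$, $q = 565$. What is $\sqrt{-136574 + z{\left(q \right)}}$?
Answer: $i \sqrt{136003} \approx 368.79 i$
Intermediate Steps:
$z{\left(a \right)} = 6 + a$ ($z{\left(a \right)} = a + 6 = 6 + a$)
$\sqrt{-136574 + z{\left(q \right)}} = \sqrt{-136574 + \left(6 + 565\right)} = \sqrt{-136574 + 571} = \sqrt{-136003} = i \sqrt{136003}$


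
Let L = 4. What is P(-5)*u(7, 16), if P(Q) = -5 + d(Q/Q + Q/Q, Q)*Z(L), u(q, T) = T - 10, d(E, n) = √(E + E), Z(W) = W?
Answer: 18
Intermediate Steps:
d(E, n) = √2*√E (d(E, n) = √(2*E) = √2*√E)
u(q, T) = -10 + T
P(Q) = 3 (P(Q) = -5 + (√2*√(Q/Q + Q/Q))*4 = -5 + (√2*√(1 + 1))*4 = -5 + (√2*√2)*4 = -5 + 2*4 = -5 + 8 = 3)
P(-5)*u(7, 16) = 3*(-10 + 16) = 3*6 = 18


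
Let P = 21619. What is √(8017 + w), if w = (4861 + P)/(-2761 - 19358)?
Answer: √3921732829617/22119 ≈ 89.531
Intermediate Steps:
w = -26480/22119 (w = (4861 + 21619)/(-2761 - 19358) = 26480/(-22119) = 26480*(-1/22119) = -26480/22119 ≈ -1.1972)
√(8017 + w) = √(8017 - 26480/22119) = √(177301543/22119) = √3921732829617/22119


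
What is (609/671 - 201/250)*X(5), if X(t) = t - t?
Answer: 0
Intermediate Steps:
X(t) = 0
(609/671 - 201/250)*X(5) = (609/671 - 201/250)*0 = (17379/167750)*0 = 0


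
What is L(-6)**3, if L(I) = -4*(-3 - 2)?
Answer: 8000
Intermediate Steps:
L(I) = 20 (L(I) = -4*(-5) = 20)
L(-6)**3 = 20**3 = 8000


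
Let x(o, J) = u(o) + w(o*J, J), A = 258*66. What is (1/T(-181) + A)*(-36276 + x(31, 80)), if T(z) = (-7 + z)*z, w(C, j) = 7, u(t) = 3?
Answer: -10506782158405/17014 ≈ -6.1754e+8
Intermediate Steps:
T(z) = z*(-7 + z)
A = 17028
x(o, J) = 10 (x(o, J) = 3 + 7 = 10)
(1/T(-181) + A)*(-36276 + x(31, 80)) = (1/(-181*(-7 - 181)) + 17028)*(-36276 + 10) = (1/(-181*(-188)) + 17028)*(-36266) = (1/34028 + 17028)*(-36266) = (579428785/34028)*(-36266) = -10506782158405/17014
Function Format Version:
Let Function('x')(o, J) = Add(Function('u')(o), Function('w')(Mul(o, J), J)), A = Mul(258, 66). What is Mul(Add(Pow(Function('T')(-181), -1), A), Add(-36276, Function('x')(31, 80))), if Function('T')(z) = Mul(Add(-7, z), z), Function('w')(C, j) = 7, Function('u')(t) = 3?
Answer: Rational(-10506782158405, 17014) ≈ -6.1754e+8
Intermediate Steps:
Function('T')(z) = Mul(z, Add(-7, z))
A = 17028
Function('x')(o, J) = 10 (Function('x')(o, J) = Add(3, 7) = 10)
Mul(Add(Pow(Function('T')(-181), -1), A), Add(-36276, Function('x')(31, 80))) = Mul(Add(Pow(Mul(-181, Add(-7, -181)), -1), 17028), Add(-36276, 10)) = Mul(Add(Pow(Mul(-181, -188), -1), 17028), -36266) = Mul(Add(Pow(34028, -1), 17028), -36266) = Mul(Add(Rational(1, 34028), 17028), -36266) = Mul(Rational(579428785, 34028), -36266) = Rational(-10506782158405, 17014)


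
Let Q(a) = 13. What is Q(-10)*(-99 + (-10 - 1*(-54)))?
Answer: -715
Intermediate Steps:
Q(-10)*(-99 + (-10 - 1*(-54))) = 13*(-99 + (-10 - 1*(-54))) = 13*(-99 + (-10 + 54)) = 13*(-99 + 44) = 13*(-55) = -715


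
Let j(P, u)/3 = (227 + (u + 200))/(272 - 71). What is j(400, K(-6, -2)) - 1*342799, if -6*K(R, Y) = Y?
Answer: -68901317/201 ≈ -3.4279e+5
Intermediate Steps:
K(R, Y) = -Y/6
j(P, u) = 427/67 + u/67 (j(P, u) = 3*((227 + (u + 200))/(272 - 71)) = 3*((227 + (200 + u))/201) = 3*((427 + u)*(1/201)) = 3*(427/201 + u/201) = 427/67 + u/67)
j(400, K(-6, -2)) - 1*342799 = (427/67 + (-⅙*(-2))/67) - 1*342799 = (427/67 + (1/67)*(⅓)) - 342799 = (427/67 + 1/201) - 342799 = 1282/201 - 342799 = -68901317/201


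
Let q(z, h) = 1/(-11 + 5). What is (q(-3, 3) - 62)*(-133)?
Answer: 49609/6 ≈ 8268.2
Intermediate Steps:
q(z, h) = -⅙ (q(z, h) = 1/(-6) = -⅙)
(q(-3, 3) - 62)*(-133) = (-⅙ - 62)*(-133) = -373/6*(-133) = 49609/6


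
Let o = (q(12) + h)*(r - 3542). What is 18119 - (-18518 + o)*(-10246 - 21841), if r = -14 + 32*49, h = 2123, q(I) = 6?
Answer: -136400856271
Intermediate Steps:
r = 1554 (r = -14 + 1568 = 1554)
o = -4232452 (o = (6 + 2123)*(1554 - 3542) = 2129*(-1988) = -4232452)
18119 - (-18518 + o)*(-10246 - 21841) = 18119 - (-18518 - 4232452)*(-10246 - 21841) = 18119 - (-4250970)*(-32087) = 18119 - 1*136400874390 = 18119 - 136400874390 = -136400856271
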